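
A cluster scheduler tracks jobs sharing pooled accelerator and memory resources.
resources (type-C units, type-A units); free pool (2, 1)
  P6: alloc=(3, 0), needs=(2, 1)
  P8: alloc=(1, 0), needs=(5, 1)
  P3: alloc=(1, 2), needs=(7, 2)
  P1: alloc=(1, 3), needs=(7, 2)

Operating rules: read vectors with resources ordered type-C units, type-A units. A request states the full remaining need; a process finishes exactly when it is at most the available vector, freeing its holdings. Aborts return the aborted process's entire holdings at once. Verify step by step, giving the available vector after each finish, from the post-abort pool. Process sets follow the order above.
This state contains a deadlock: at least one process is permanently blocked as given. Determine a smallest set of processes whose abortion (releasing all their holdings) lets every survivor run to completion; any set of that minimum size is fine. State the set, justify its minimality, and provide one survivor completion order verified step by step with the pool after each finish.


Minimum abort set: P3.
Key observation: before aborting P3, P1 was permanently blocked — no order could ever run it; afterwards it completes at step 3.
No smaller set exists: with zero aborts the deadlock remains.
The survivors complete as P6, P8, P1. Walking it through (starting from the post-abort pool):
  pool = (3, 3)
  P6: need (2, 1) fits (3, 3); releases (3, 0), pool now (6, 3)
  P8: need (5, 1) fits (6, 3); releases (1, 0), pool now (7, 3)
  P1: need (7, 2) fits (7, 3); releases (1, 3), pool now (8, 6)


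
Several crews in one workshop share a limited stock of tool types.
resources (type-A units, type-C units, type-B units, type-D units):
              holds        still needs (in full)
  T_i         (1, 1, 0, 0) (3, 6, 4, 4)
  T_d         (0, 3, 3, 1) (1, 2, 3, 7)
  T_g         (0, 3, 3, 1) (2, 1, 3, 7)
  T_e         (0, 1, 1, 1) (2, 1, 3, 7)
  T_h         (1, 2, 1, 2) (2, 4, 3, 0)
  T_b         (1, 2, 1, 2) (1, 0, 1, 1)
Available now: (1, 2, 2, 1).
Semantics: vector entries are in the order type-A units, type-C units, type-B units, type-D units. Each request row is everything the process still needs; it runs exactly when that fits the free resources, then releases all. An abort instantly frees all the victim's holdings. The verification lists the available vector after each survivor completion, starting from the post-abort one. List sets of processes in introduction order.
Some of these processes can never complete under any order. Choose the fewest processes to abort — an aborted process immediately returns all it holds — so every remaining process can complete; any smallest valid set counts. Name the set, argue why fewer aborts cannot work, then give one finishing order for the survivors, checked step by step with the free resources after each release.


Abort T_d and T_g.
Key observation: T_e could never have finished before the abort; with (0, 6, 6, 2) returned by T_d and T_g, it fits at step 4.
Why nothing smaller works — every single abort fails: T_i alone leaves T_d blocked (short on type-D units); T_d alone leaves T_g blocked (short on type-D units); T_g alone leaves T_d blocked (short on type-D units); T_e alone leaves T_d blocked (short on type-D units); T_h alone leaves T_d blocked (short on type-D units); T_b alone leaves T_d blocked (short on type-D units).
The survivors complete as T_b, T_h, T_i, T_e. Check, step by step (starting from the post-abort pool):
  pool = (1, 8, 8, 3)
  run T_b (needs (1, 0, 1, 1), free (1, 8, 8, 3)); after release of (1, 2, 1, 2) the pool is (2, 10, 9, 5)
  run T_h (needs (2, 4, 3, 0), free (2, 10, 9, 5)); after release of (1, 2, 1, 2) the pool is (3, 12, 10, 7)
  run T_i (needs (3, 6, 4, 4), free (3, 12, 10, 7)); after release of (1, 1, 0, 0) the pool is (4, 13, 10, 7)
  run T_e (needs (2, 1, 3, 7), free (4, 13, 10, 7)); after release of (0, 1, 1, 1) the pool is (4, 14, 11, 8)


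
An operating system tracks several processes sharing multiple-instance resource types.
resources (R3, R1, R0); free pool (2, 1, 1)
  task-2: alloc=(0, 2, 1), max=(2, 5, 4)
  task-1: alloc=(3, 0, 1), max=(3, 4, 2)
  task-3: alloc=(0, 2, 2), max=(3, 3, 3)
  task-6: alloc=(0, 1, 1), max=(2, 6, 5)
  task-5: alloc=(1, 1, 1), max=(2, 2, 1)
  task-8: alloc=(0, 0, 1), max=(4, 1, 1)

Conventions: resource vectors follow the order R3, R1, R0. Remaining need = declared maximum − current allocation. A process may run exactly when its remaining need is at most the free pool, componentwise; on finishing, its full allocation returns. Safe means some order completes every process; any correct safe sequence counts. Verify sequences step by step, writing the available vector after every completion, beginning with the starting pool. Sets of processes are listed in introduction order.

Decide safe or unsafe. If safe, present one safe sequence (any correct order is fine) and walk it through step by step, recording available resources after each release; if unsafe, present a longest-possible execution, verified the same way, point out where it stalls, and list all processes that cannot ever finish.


SAFE — a valid safe sequence is task-5, task-3, task-1, task-8, task-2, task-6.
Key observation: the order's first zero-slack moment is task-5 ((1, 1, 0) needed, (2, 1, 1) free — a requested resource with nothing to spare).
Step-by-step check:
  pool = (2, 1, 1)
  run task-5 (needs (1, 1, 0), free (2, 1, 1)); after release of (1, 1, 1) the pool is (3, 2, 2)
  run task-3 (needs (3, 1, 1), free (3, 2, 2)); after release of (0, 2, 2) the pool is (3, 4, 4)
  run task-1 (needs (0, 4, 1), free (3, 4, 4)); after release of (3, 0, 1) the pool is (6, 4, 5)
  run task-8 (needs (4, 1, 0), free (6, 4, 5)); after release of (0, 0, 1) the pool is (6, 4, 6)
  run task-2 (needs (2, 3, 3), free (6, 4, 6)); after release of (0, 2, 1) the pool is (6, 6, 7)
  run task-6 (needs (2, 5, 4), free (6, 6, 7)); after release of (0, 1, 1) the pool is (6, 7, 8)


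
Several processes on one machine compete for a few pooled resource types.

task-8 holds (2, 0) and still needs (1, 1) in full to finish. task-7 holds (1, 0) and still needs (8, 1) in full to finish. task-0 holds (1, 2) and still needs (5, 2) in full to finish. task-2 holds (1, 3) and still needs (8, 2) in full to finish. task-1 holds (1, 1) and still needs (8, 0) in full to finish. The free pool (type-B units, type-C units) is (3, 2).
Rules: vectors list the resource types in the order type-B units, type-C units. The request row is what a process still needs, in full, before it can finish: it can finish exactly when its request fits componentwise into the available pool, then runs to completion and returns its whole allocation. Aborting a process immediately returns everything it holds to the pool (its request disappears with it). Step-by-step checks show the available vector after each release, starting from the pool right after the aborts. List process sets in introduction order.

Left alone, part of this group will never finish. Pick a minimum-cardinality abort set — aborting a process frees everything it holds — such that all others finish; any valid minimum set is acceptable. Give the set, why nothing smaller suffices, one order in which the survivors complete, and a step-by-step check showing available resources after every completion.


Minimum abort set: task-7 and task-1.
Key observation: the deadlocked task-2 becomes finishable only because task-7 and task-1 released (2, 1); it completes at step 3 below.
No one abort is enough; case by case: task-8 alone leaves task-7 blocked (short on type-B units); task-7 alone leaves task-2 blocked (short on type-B units); task-0 alone leaves task-7 blocked (short on type-B units); task-2 alone leaves task-7 blocked (short on type-B units); task-1 alone leaves task-7 blocked (short on type-B units).
The survivors complete as task-8, task-0, task-2. Check, step by step (starting from the post-abort pool):
  pool = (5, 3)
  task-8 needs (1, 1) <= (5, 3) -> finishes; pool += (2, 0) = (7, 3)
  task-0 needs (5, 2) <= (7, 3) -> finishes; pool += (1, 2) = (8, 5)
  task-2 needs (8, 2) <= (8, 5) -> finishes; pool += (1, 3) = (9, 8)


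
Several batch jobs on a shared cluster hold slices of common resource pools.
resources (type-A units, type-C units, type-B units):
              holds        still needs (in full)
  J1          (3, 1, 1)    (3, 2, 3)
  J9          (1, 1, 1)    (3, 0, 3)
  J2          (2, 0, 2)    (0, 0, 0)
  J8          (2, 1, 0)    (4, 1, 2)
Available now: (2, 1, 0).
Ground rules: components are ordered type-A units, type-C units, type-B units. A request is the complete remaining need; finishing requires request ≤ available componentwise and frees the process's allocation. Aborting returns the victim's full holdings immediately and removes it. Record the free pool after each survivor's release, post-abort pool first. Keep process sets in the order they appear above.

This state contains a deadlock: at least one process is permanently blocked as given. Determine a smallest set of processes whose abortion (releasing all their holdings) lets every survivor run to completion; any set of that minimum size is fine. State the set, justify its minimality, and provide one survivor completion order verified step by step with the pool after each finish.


The answer: abort J9.
Key observation: the deadlocked J1 becomes finishable only because J9 released (1, 1, 1); it completes at step 2 below.
No smaller set exists: with zero aborts the deadlock remains.
The survivors complete as J2, J1, J8. Step-by-step check (starting from the post-abort pool):
  pool = (3, 2, 1)
  J2: need (0, 0, 0) fits (3, 2, 1); releases (2, 0, 2), pool now (5, 2, 3)
  J1: need (3, 2, 3) fits (5, 2, 3); releases (3, 1, 1), pool now (8, 3, 4)
  J8: need (4, 1, 2) fits (8, 3, 4); releases (2, 1, 0), pool now (10, 4, 4)


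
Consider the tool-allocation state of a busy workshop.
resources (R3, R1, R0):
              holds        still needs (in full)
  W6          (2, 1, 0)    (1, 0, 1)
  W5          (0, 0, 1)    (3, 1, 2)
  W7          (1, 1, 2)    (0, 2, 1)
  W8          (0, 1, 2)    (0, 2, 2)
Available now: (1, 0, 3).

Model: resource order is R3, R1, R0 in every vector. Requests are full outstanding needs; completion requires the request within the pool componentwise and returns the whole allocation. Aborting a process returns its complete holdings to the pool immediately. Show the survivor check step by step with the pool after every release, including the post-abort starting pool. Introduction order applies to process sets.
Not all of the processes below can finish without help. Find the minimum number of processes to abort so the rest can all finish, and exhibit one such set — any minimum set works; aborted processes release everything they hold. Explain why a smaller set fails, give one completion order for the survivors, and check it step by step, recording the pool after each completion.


Abort W7.
Key observation: the returned (1, 1, 2) from W7 is what brings W8 — unrunnable before, under any order — into play at step 3.
Minimality: the empty abort set fails — the state is deadlocked as it stands.
The survivors complete as W6, W5, W8. Walking it through (starting from the post-abort pool):
  pool = (2, 1, 5)
  run W6 (needs (1, 0, 1), free (2, 1, 5)); after release of (2, 1, 0) the pool is (4, 2, 5)
  run W5 (needs (3, 1, 2), free (4, 2, 5)); after release of (0, 0, 1) the pool is (4, 2, 6)
  run W8 (needs (0, 2, 2), free (4, 2, 6)); after release of (0, 1, 2) the pool is (4, 3, 8)


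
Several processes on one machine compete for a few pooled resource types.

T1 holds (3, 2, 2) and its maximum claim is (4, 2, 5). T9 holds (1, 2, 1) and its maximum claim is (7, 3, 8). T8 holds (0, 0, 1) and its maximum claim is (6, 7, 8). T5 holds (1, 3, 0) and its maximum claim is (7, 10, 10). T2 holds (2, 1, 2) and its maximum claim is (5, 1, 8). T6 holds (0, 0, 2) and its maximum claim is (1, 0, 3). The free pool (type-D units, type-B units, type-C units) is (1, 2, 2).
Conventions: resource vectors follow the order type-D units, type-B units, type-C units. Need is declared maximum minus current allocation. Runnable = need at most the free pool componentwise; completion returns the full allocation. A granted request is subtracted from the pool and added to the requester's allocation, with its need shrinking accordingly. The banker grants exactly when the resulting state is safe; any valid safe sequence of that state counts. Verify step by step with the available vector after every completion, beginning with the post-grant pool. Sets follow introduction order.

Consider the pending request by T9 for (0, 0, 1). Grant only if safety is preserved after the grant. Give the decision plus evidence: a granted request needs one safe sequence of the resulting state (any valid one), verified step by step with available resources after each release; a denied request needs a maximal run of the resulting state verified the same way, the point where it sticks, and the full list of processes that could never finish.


DENY. Granting would leave the state unsafe.
Key observation: no order helps: past T6, T1, the free pool tops out at (4, 4, 5), below what each blocked process needs in type-C units.
After a pretend grant, a maximal execution: T6, T1 — then nothing else fits. Step-by-step check:
  pool = (1, 2, 1)
  T6 needs (1, 0, 1) <= (1, 2, 1) -> finishes; pool += (0, 0, 2) = (1, 2, 3)
  T1 needs (1, 0, 3) <= (1, 2, 3) -> finishes; pool += (3, 2, 2) = (4, 4, 5)
  T9 still needs (6, 1, 6) but only (4, 4, 5) is free — short on type-D units and type-C units
  T8 still needs (6, 7, 7) but only (4, 4, 5) is free — short on type-D units, type-B units and type-C units
  T5 still needs (6, 7, 10) but only (4, 4, 5) is free — short on type-D units, type-B units and type-C units
  T2 still needs (3, 0, 6) but only (4, 4, 5) is free — short on type-C units
Had the request been granted, T9, T8, T5 and T2 could never finish.


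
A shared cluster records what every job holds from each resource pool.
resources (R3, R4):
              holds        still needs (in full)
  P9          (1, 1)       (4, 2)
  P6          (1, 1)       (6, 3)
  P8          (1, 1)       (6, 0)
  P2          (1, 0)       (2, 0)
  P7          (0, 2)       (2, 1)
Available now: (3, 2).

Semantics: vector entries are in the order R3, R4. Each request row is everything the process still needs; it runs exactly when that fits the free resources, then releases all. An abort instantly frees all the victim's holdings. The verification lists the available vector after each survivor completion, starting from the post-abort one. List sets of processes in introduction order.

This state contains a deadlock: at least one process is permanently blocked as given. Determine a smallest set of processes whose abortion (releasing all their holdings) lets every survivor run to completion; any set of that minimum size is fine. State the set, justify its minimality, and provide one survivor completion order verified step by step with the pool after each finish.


Minimum abort set: P8.
Key observation: P6 had no path to completion before; after the abort of P8 ((1, 1) returned), step 4 is where it fits.
No smaller set exists: with zero aborts the deadlock remains.
The survivors complete as P7, P9, P2, P6. Walking it through (starting from the post-abort pool):
  pool = (4, 3)
  run P7 (needs (2, 1), free (4, 3)); after release of (0, 2) the pool is (4, 5)
  run P9 (needs (4, 2), free (4, 5)); after release of (1, 1) the pool is (5, 6)
  run P2 (needs (2, 0), free (5, 6)); after release of (1, 0) the pool is (6, 6)
  run P6 (needs (6, 3), free (6, 6)); after release of (1, 1) the pool is (7, 7)


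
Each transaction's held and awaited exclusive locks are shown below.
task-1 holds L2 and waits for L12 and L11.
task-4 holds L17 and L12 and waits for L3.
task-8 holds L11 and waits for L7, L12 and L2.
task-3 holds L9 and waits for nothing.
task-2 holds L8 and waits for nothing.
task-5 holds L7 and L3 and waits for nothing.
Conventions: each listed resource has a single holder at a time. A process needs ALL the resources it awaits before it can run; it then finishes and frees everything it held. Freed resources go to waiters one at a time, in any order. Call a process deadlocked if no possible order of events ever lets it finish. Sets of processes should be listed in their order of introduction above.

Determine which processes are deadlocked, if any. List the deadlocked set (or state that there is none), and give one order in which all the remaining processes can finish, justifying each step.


Deadlocked set: task-1 and task-8.
Key observation: along task-1 -> task-8 -> task-1, each member waits on what the next one holds — a deadlock; no other process is dragged down with it.
One completion order for the rest: task-5, task-4, task-3, task-2.
Step-by-step check:
  task-5 waits on nothing -> runs at once and releases L7 and L3
  run task-4 (all its waits — L3 — are resolved); releases L17 and L12
  task-3 waits on nothing -> runs at once and releases L9
  task-2 waits on nothing -> runs at once and releases L8


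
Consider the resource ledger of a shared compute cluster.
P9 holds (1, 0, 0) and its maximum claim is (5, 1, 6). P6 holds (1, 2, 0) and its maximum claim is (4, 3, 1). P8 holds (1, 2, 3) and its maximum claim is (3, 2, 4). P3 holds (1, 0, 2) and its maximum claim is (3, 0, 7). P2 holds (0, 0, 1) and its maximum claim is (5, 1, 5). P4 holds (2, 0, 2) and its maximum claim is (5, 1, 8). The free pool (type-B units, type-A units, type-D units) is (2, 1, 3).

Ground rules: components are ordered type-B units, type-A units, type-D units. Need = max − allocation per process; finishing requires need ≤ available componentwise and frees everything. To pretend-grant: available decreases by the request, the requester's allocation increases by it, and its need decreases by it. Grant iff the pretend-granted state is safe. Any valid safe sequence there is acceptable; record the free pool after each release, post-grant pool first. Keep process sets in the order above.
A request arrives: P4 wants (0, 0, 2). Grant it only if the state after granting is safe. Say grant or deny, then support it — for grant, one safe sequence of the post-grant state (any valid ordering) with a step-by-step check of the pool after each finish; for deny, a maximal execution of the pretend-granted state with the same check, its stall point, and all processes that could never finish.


GRANT: granting preserves safety; a valid post-grant sequence is P8, P6, P4, P2, P3, P9.
Key observation: (2, 1, 1) free after granting still covers P8 first, and each release covers the next.
Verifying the post-grant state step by step:
  pool = (2, 1, 1)
  run P8 (needs (2, 0, 1), free (2, 1, 1)); after release of (1, 2, 3) the pool is (3, 3, 4)
  run P6 (needs (3, 1, 1), free (3, 3, 4)); after release of (1, 2, 0) the pool is (4, 5, 4)
  run P4 (needs (3, 1, 4), free (4, 5, 4)); after release of (2, 0, 4) the pool is (6, 5, 8)
  run P2 (needs (5, 1, 4), free (6, 5, 8)); after release of (0, 0, 1) the pool is (6, 5, 9)
  run P3 (needs (2, 0, 5), free (6, 5, 9)); after release of (1, 0, 2) the pool is (7, 5, 11)
  run P9 (needs (4, 1, 6), free (7, 5, 11)); after release of (1, 0, 0) the pool is (8, 5, 11)


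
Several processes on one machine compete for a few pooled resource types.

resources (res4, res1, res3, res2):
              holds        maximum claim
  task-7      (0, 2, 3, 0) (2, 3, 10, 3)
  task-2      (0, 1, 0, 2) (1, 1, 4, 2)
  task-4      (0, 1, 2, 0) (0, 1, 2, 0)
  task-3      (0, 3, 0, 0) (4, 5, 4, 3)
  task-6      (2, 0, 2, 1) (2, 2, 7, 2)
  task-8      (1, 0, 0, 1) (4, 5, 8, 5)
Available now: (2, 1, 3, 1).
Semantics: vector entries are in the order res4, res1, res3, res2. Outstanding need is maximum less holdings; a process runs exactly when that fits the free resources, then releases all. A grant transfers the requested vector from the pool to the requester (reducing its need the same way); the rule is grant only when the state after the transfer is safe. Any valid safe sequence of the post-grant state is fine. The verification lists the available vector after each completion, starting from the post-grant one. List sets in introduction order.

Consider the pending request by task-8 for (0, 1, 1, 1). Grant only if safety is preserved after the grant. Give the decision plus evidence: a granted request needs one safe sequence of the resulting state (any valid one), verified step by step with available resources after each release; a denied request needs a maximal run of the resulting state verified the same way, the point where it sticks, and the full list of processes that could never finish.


DENY — the pretend-granted state is unsafe.
Key observation: after task-4, task-2 the pool peaks at (2, 2, 4, 2), and each blocked process is short somewhere: task-7 on res3, res2; task-3 on res4, res2; task-6 on res3; task-8 on res4, res1, res3, res2.
After a pretend grant, a maximal execution: task-4, task-2 — then nothing else fits. Check, step by step:
  pool = (2, 0, 2, 0)
  run task-4 (needs (0, 0, 0, 0), free (2, 0, 2, 0)); after release of (0, 1, 2, 0) the pool is (2, 1, 4, 0)
  run task-2 (needs (1, 0, 4, 0), free (2, 1, 4, 0)); after release of (0, 1, 0, 2) the pool is (2, 2, 4, 2)
  blocked: task-7 wants (2, 1, 7, 3), pool (2, 2, 4, 2) — not enough res3 and res2
  blocked: task-3 wants (4, 2, 4, 3), pool (2, 2, 4, 2) — not enough res4 and res2
  blocked: task-6 wants (0, 2, 5, 1), pool (2, 2, 4, 2) — not enough res3
  blocked: task-8 wants (3, 4, 7, 3), pool (2, 2, 4, 2) — not enough res4, res1, res3 and res2
Had the request been granted, task-7, task-3, task-6 and task-8 could never finish.


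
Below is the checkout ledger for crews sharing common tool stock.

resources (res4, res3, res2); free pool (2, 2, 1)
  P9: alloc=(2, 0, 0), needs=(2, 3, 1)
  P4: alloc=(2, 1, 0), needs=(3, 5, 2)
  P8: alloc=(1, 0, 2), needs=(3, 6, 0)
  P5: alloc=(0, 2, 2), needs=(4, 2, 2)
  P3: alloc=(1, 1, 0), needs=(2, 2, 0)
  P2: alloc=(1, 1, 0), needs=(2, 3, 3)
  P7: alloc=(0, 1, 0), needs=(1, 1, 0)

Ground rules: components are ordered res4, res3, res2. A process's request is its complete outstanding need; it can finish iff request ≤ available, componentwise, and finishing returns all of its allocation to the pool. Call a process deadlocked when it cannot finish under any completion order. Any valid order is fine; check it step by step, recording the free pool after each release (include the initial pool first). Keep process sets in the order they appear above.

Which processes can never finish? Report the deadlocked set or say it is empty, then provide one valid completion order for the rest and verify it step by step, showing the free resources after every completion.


Deadlocked: P4, P8, P5 and P2.
Key observation: after P7, P3, P9 the pool peaks at (5, 4, 1), and each blocked process is short somewhere: P4 on res3, res2; P8 on res3; P5 on res2; P2 on res2.
The rest can finish in the order P7, P3, P9. Check, step by step:
  pool = (2, 2, 1)
  P7: need (1, 1, 0) fits (2, 2, 1); releases (0, 1, 0), pool now (2, 3, 1)
  P3: need (2, 2, 0) fits (2, 3, 1); releases (1, 1, 0), pool now (3, 4, 1)
  P9: need (2, 3, 1) fits (3, 4, 1); releases (2, 0, 0), pool now (5, 4, 1)
None of the blocked processes ever fits:
  P4 still needs (3, 5, 2) but only (5, 4, 1) is free — short on res3 and res2
  P8 still needs (3, 6, 0) but only (5, 4, 1) is free — short on res3
  P5 still needs (4, 2, 2) but only (5, 4, 1) is free — short on res2
  P2 still needs (2, 3, 3) but only (5, 4, 1) is free — short on res2


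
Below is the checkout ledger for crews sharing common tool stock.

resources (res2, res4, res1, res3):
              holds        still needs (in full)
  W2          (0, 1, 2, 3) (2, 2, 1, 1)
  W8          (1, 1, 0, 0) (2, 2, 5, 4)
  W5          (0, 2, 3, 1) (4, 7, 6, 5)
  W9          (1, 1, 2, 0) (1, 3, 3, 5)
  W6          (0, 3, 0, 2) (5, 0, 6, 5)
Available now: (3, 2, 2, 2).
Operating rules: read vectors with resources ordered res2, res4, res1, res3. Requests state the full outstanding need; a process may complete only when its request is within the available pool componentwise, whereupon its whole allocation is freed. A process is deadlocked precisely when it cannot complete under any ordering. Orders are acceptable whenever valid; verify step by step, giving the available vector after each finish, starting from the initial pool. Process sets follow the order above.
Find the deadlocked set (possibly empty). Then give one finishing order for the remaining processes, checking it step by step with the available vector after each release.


No process is deadlocked.
Key observation: beginning at W2, releases accumulate fast enough that every process eventually fits.
A valid finishing order for the others: W2, W9, W8, W6, W5. Step-by-step check:
  pool = (3, 2, 2, 2)
  run W2 (needs (2, 2, 1, 1), free (3, 2, 2, 2)); after release of (0, 1, 2, 3) the pool is (3, 3, 4, 5)
  run W9 (needs (1, 3, 3, 5), free (3, 3, 4, 5)); after release of (1, 1, 2, 0) the pool is (4, 4, 6, 5)
  run W8 (needs (2, 2, 5, 4), free (4, 4, 6, 5)); after release of (1, 1, 0, 0) the pool is (5, 5, 6, 5)
  run W6 (needs (5, 0, 6, 5), free (5, 5, 6, 5)); after release of (0, 3, 0, 2) the pool is (5, 8, 6, 7)
  run W5 (needs (4, 7, 6, 5), free (5, 8, 6, 7)); after release of (0, 2, 3, 1) the pool is (5, 10, 9, 8)


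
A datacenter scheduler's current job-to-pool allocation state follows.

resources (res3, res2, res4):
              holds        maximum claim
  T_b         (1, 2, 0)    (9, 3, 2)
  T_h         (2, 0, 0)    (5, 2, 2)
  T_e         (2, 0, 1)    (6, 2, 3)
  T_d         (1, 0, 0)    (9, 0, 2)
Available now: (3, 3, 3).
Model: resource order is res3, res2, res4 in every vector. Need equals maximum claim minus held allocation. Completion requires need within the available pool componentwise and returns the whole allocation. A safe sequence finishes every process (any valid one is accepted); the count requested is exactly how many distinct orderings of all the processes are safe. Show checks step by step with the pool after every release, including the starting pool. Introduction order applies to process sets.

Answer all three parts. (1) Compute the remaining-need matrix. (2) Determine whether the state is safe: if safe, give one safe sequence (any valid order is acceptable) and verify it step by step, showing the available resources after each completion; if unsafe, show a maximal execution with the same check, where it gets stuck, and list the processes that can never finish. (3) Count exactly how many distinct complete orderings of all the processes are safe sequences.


(1) Remaining need (order res3, res2, res4):
  T_b: (8, 1, 2)
  T_h: (3, 2, 2)
  T_e: (4, 2, 2)
  T_d: (8, 0, 2)
(2) UNSAFE — no complete ordering exists.
Key observation: T_h, T_e can finish, but then (7, 3, 4) is all there is, and the blocked group's res3 demands exceed it.
Going as far as possible: T_h, T_e; after that, nothing fits. Walking it through:
  pool = (3, 3, 3)
  T_h needs (3, 2, 2) <= (3, 3, 3) -> finishes; pool += (2, 0, 0) = (5, 3, 3)
  T_e needs (4, 2, 2) <= (5, 3, 3) -> finishes; pool += (2, 0, 1) = (7, 3, 4)
  blocked: T_b wants (8, 1, 2), pool (7, 3, 4) — not enough res3
  blocked: T_d wants (8, 0, 2), pool (7, 3, 4) — not enough res3
Processes that can never finish: T_b and T_d.
(3) The exact count: 0 of the possible complete orderings are safe sequences.


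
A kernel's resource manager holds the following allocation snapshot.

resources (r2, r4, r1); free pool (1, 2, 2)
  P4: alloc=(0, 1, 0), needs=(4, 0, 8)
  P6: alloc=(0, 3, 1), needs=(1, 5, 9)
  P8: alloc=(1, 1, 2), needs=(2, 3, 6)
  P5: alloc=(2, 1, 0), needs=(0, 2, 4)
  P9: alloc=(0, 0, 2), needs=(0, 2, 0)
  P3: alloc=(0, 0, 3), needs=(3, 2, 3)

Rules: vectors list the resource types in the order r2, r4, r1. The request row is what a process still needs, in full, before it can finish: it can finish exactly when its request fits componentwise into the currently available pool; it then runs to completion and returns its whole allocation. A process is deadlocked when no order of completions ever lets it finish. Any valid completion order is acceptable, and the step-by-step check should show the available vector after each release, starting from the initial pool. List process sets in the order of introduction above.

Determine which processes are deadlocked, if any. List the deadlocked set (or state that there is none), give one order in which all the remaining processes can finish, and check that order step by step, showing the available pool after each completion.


The deadlocked set is empty.
Key observation: no deadlock: P9 fits now, and the freed resources carry the rest through.
One completion order for the rest: P9, P5, P3, P8, P4, P6. Walking it through:
  pool = (1, 2, 2)
  P9: need (0, 2, 0) fits (1, 2, 2); releases (0, 0, 2), pool now (1, 2, 4)
  P5: need (0, 2, 4) fits (1, 2, 4); releases (2, 1, 0), pool now (3, 3, 4)
  P3: need (3, 2, 3) fits (3, 3, 4); releases (0, 0, 3), pool now (3, 3, 7)
  P8: need (2, 3, 6) fits (3, 3, 7); releases (1, 1, 2), pool now (4, 4, 9)
  P4: need (4, 0, 8) fits (4, 4, 9); releases (0, 1, 0), pool now (4, 5, 9)
  P6: need (1, 5, 9) fits (4, 5, 9); releases (0, 3, 1), pool now (4, 8, 10)


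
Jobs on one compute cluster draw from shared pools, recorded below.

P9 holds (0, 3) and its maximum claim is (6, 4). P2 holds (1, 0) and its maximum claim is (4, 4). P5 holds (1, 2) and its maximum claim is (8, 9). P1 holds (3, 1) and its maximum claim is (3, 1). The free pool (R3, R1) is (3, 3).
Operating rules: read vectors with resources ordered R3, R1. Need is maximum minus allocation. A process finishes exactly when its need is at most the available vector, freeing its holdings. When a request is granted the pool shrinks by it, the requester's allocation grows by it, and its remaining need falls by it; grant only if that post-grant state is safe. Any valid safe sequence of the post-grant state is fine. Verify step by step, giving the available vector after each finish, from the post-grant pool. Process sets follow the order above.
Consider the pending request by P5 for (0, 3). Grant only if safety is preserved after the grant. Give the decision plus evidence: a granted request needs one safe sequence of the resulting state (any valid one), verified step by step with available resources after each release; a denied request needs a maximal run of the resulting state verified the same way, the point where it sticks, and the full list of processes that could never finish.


GRANT: granting preserves safety; a valid post-grant sequence is P1, P9, P2, P5.
Key observation: with (3, 0) left after the transfer, P1 can run at once — the state stays safe.
Step-by-step check of the post-grant state:
  pool = (3, 0)
  run P1 (needs (0, 0), free (3, 0)); after release of (3, 1) the pool is (6, 1)
  run P9 (needs (6, 1), free (6, 1)); after release of (0, 3) the pool is (6, 4)
  run P2 (needs (3, 4), free (6, 4)); after release of (1, 0) the pool is (7, 4)
  run P5 (needs (7, 4), free (7, 4)); after release of (1, 5) the pool is (8, 9)


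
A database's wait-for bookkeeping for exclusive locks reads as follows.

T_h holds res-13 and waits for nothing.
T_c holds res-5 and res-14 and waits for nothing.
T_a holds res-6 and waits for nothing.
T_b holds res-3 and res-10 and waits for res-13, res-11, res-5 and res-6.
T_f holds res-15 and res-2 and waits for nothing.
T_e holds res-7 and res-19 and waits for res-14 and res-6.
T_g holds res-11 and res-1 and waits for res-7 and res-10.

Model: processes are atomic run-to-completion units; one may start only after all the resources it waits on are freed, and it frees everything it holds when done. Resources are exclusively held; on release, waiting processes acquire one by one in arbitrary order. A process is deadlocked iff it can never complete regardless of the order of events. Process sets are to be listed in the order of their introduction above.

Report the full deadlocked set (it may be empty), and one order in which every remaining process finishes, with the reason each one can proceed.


Deadlocked set: T_b and T_g.
Key observation: T_b -> T_g -> T_b is a circular wait — nothing in it can go first; no other process is dragged down with it.
A valid finishing order for the others: T_a, T_h, T_f, T_c, T_e.
Check, step by step:
  run T_a (it waits on nothing); releases res-6
  run T_h (it waits on nothing); releases res-13
  run T_f (it waits on nothing); releases res-15 and res-2
  run T_c (it waits on nothing); releases res-5 and res-14
  T_e waits on res-14 and res-6 — all released -> runs and releases res-7 and res-19


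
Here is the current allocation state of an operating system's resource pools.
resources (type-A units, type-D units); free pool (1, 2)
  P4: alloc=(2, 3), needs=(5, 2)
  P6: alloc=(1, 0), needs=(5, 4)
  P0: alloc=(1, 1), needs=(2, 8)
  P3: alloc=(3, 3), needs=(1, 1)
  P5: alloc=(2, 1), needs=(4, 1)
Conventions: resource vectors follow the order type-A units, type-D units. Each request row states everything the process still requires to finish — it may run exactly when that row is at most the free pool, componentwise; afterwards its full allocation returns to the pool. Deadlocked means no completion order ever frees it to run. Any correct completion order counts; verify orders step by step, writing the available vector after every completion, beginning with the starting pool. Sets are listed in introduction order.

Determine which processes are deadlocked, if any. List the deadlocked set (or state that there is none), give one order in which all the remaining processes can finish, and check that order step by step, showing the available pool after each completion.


The deadlocked set is empty.
Key observation: starting with P3, each completion frees enough for the next — no one is permanently blocked.
A valid finishing order for the others: P3, P5, P6, P4, P0. Walking it through:
  pool = (1, 2)
  P3 needs (1, 1) <= (1, 2) -> finishes; pool += (3, 3) = (4, 5)
  P5 needs (4, 1) <= (4, 5) -> finishes; pool += (2, 1) = (6, 6)
  P6 needs (5, 4) <= (6, 6) -> finishes; pool += (1, 0) = (7, 6)
  P4 needs (5, 2) <= (7, 6) -> finishes; pool += (2, 3) = (9, 9)
  P0 needs (2, 8) <= (9, 9) -> finishes; pool += (1, 1) = (10, 10)


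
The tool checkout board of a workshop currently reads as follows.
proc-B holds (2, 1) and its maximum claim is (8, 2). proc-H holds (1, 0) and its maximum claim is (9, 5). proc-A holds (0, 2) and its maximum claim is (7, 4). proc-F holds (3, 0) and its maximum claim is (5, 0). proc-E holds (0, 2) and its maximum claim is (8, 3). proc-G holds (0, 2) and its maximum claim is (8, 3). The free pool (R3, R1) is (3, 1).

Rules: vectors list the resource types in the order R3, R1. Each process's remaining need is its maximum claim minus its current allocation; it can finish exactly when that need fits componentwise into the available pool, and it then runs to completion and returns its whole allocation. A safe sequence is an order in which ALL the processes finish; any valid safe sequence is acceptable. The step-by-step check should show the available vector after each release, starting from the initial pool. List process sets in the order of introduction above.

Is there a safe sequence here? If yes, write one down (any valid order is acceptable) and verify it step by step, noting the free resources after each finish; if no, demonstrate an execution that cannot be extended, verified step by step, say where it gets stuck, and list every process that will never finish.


SAFE, for example via the order proc-F, proc-B, proc-E, proc-A, proc-H, proc-G.
Key observation: the order's first zero-slack moment is proc-B ((6, 1) needed, (6, 1) free — a requested resource with nothing to spare).
Walking it through:
  pool = (3, 1)
  proc-F needs (2, 0) <= (3, 1) -> finishes; pool += (3, 0) = (6, 1)
  proc-B needs (6, 1) <= (6, 1) -> finishes; pool += (2, 1) = (8, 2)
  proc-E needs (8, 1) <= (8, 2) -> finishes; pool += (0, 2) = (8, 4)
  proc-A needs (7, 2) <= (8, 4) -> finishes; pool += (0, 2) = (8, 6)
  proc-H needs (8, 5) <= (8, 6) -> finishes; pool += (1, 0) = (9, 6)
  proc-G needs (8, 1) <= (9, 6) -> finishes; pool += (0, 2) = (9, 8)


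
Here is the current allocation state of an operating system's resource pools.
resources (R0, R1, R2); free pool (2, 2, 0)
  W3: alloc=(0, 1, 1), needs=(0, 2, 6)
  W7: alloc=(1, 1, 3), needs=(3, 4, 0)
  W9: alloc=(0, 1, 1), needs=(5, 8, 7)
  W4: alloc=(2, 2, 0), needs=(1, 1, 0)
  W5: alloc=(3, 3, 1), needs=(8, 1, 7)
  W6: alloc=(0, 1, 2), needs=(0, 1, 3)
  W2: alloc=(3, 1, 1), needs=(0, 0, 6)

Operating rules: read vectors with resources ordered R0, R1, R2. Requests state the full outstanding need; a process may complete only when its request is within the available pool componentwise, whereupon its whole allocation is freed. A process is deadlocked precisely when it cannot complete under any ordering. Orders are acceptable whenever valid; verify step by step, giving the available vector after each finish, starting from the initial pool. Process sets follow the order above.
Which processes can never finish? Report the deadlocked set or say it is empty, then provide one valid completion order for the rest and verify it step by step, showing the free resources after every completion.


Deadlocked: W3, W9, W5 and W2.
Key observation: R2 is the bottleneck — with W4, W7, W6 done the pool holds (5, 6, 5), short of every remaining need.
The rest can finish in the order W4, W7, W6. Walking it through:
  pool = (2, 2, 0)
  run W4 (needs (1, 1, 0), free (2, 2, 0)); after release of (2, 2, 0) the pool is (4, 4, 0)
  run W7 (needs (3, 4, 0), free (4, 4, 0)); after release of (1, 1, 3) the pool is (5, 5, 3)
  run W6 (needs (0, 1, 3), free (5, 5, 3)); after release of (0, 1, 2) the pool is (5, 6, 5)
The stuck group stays short no matter what:
  blocked: W3 wants (0, 2, 6), pool (5, 6, 5) — not enough R2
  blocked: W9 wants (5, 8, 7), pool (5, 6, 5) — not enough R1 and R2
  blocked: W5 wants (8, 1, 7), pool (5, 6, 5) — not enough R0 and R2
  blocked: W2 wants (0, 0, 6), pool (5, 6, 5) — not enough R2


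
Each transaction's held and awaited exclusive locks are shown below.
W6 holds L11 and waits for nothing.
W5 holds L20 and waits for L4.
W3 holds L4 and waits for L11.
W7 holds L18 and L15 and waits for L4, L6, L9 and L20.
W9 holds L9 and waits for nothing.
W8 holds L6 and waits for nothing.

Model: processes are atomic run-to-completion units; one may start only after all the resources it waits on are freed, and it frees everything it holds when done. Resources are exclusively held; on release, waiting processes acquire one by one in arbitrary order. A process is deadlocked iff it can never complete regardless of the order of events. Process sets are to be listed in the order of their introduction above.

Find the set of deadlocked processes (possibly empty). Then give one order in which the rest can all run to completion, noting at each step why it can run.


Nothing here is deadlocked.
Key observation: the wait graph is acyclic; completion cascades from the unblocked processes through everyone else.
A valid finishing order for the others: W6, W9, W3, W8, W5, W7.
Walking it through:
  W6: no waits; runs immediately, freeing L11
  W9: no waits; runs immediately, freeing L9
  W3: everything it awaited (L11) is free; runs, freeing L4
  W8: no waits; runs immediately, freeing L6
  W5: everything it awaited (L4) is free; runs, freeing L20
  W7: everything it awaited (L4, L6, L9 and L20) is free; runs, freeing L18 and L15


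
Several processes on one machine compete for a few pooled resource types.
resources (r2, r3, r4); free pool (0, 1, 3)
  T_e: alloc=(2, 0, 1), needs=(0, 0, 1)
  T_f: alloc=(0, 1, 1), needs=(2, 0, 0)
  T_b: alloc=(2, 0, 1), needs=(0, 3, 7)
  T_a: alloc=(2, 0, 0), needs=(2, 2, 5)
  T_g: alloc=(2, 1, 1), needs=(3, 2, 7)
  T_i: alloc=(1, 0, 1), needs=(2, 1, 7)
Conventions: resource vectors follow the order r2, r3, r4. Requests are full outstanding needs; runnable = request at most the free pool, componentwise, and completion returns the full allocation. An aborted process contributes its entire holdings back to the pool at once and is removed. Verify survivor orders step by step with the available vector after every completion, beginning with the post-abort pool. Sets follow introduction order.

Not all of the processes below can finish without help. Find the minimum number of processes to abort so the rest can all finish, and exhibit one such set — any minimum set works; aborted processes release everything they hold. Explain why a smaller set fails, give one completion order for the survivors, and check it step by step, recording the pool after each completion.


Abort T_b and T_g.
Key observation: T_i had no path to completion before; after the abort of T_b and T_g ((4, 1, 2) returned), step 3 is where it fits.
Minimality, checking each single-abort alternative: T_e alone leaves T_b blocked (short on r3 and r4); T_f alone leaves T_b blocked (short on r3 and r4); T_b alone leaves T_g blocked (short on r4); T_a alone leaves T_b blocked (short on r3 and r4); T_g alone leaves T_b blocked (short on r4); T_i alone leaves T_b blocked (short on r3 and r4).
One survivor order: T_f, T_e, T_i, T_a. Verifying each step (post-abort pool first):
  pool = (4, 2, 5)
  run T_f (needs (2, 0, 0), free (4, 2, 5)); after release of (0, 1, 1) the pool is (4, 3, 6)
  run T_e (needs (0, 0, 1), free (4, 3, 6)); after release of (2, 0, 1) the pool is (6, 3, 7)
  run T_i (needs (2, 1, 7), free (6, 3, 7)); after release of (1, 0, 1) the pool is (7, 3, 8)
  run T_a (needs (2, 2, 5), free (7, 3, 8)); after release of (2, 0, 0) the pool is (9, 3, 8)
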